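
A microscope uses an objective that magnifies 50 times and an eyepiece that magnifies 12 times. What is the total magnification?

The overall magnification of a compound microscope is the product of the objective and eyepiece magnifications:
M = M_obj x M_eye = 50 x 12 = 600.

600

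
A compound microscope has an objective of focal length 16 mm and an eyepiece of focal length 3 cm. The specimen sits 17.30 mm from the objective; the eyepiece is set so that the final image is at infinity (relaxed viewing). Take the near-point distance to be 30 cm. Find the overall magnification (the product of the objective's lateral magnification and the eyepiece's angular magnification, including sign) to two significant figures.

Convert to cm: f_obj = 16 mm = 1.6 cm; d_o = 17.30 mm = 1.73 cm.
Objective: 1/d_i = 1/f_obj - 1/d_o = 1/1.6 - 1/1.73 = 0.04697 cm^-1, so d_i = 21.292 cm.
m_obj = -d_i/d_o = -21.292/1.73 = -12.308.
Eyepiece angular magnification (image at infinity): M_eye = D/f_e = 30/3 = 10.000.
Overall M = m_obj x M_eye = (-12.308)(10.000) = -123.08.

-120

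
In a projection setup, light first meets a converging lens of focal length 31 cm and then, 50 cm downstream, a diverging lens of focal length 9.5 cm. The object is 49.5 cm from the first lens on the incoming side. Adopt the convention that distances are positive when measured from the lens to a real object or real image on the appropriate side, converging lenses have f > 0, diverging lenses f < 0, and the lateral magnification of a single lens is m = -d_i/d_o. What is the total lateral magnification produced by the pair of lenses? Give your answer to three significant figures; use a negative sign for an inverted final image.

Applying the thin-lens equation to the first lens, 1/31 = 1/49.5 + 1/d_i1, which gives d_i1 = 82.946 cm.
Its lateral magnification is m_1 = -d_i1/d_o1 = -(82.946)/49.5 = -1.6757.
Since 82.946 cm > 50 cm, the first image lies past the second lens and serves as a virtual object: d_o2 = L - d_i1 = -32.946 cm.
Applying the thin-lens equation again with f_2 = -9.5 cm and d_o2 = -32.946 cm gives d_i2 = -13.349 cm.
m_2 = -(-13.349)/(-32.946) = -0.4052.
Total m = m_1 x m_2 = (-1.6757)(-0.4052) = 0.6790.

0.679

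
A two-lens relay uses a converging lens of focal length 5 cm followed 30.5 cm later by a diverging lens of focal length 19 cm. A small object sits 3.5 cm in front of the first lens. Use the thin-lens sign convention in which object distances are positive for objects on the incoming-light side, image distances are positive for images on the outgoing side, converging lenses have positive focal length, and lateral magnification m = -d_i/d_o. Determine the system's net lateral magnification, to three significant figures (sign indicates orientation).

Applying the thin-lens equation to the first lens, 1/5 = 1/3.5 + 1/d_i1, which gives d_i1 = -11.667 cm.
Its lateral magnification is m_1 = -d_i1/d_o1 = -(-11.667)/3.5 = 3.3333.
The intermediate image is virtual, 11.667 cm to the left of lens 1, so d_o2 = L - d_i1 = 30.5 - (-11.667) = 42.167 cm.
Applying the thin-lens equation again with f_2 = -19 cm and d_o2 = 42.167 cm gives d_i2 = -13.098 cm.
m_2 = -(-13.098)/(42.167) = 0.3106.
Overall magnification: m = m_1 m_2 = 1.0354.

1.04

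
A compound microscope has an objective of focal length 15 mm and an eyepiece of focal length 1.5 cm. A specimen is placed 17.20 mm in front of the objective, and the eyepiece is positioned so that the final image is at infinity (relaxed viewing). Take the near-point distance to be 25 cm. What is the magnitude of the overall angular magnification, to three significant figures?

114

Convert to cm: f_obj = 15 mm = 1.5 cm; d_o = 17.20 mm = 1.72 cm.
Objective: 1/d_i = 1/f_obj - 1/d_o = 1/1.5 - 1/1.72 = 0.08527 cm^-1, so d_i = 11.727 cm.
m_obj = -d_i/d_o = -11.727/1.72 = -6.818.
Eyepiece angular magnification (image at infinity): M_eye = D/f_e = 25/1.5 = 16.667.
Overall M = m_obj x M_eye = (-6.818)(16.667) = -113.64.
|M| = 113.64.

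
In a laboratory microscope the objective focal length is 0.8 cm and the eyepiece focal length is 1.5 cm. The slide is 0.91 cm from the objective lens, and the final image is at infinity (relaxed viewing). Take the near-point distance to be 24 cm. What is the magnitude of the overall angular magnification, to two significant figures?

Objective: 1/d_i = 1/f_obj - 1/d_o = 1/0.8 - 1/0.91 = 0.15110 cm^-1, so d_i = 6.618 cm.
m_obj = -d_i/d_o = -6.618/0.91 = -7.273.
Eyepiece angular magnification (image at infinity): M_eye = D/f_e = 24/1.5 = 16.000.
Overall M = m_obj x M_eye = (-7.273)(16.000) = -116.36.
|M| = 116.36.

120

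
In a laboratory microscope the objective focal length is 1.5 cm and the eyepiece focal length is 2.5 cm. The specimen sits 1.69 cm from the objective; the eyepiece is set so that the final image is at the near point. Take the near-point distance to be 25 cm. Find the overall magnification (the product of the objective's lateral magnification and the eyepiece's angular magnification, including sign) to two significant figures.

Objective: 1/d_i = 1/f_obj - 1/d_o = 1/1.5 - 1/1.69 = 0.07495 cm^-1, so d_i = 13.342 cm.
m_obj = -d_i/d_o = -13.342/1.69 = -7.895.
Eyepiece angular magnification (image at near point): M_eye = 1 + D/f_e = 1 + 25/2.5 = 11.000.
Overall M = m_obj x M_eye = (-7.895)(11.000) = -86.84.

-87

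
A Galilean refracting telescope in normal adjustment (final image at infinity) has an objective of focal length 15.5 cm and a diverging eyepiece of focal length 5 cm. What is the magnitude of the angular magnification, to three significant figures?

|M| = f_obj/|f_eye| = 15.5/5 = 3.100.

3.10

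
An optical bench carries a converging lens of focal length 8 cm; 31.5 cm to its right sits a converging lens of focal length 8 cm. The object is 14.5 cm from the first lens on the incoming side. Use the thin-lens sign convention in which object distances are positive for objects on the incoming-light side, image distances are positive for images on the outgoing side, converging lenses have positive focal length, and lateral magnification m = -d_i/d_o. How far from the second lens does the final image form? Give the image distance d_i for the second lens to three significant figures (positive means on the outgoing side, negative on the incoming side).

Lens 1: 1/d_i1 = 1/f_1 - 1/d_o1 = 1/8 - 1/14.5 = 0.05603 cm^-1, so d_i1 = 17.846 cm.
The intermediate image is 17.846 cm to the right of lens 1, so d_o2 = L - d_i1 = 31.5 - 17.846 = 13.654 cm.
Lens 2: 1/d_i2 = 1/f_2 - 1/d_o2 = 1/8 - 1/(13.654) = 0.05176 cm^-1, so d_i2 = 19.320 cm.

19.3 cm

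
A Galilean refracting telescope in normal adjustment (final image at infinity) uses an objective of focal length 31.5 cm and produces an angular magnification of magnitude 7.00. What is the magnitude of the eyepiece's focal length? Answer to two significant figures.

|M| = f_obj/|f_eye|, so |f_eye| = f_obj/|M| = 31.5/7.0 = 4.500 cm.
(The eyepiece is diverging, so its signed focal length is -4.500 cm.)

4.5 cm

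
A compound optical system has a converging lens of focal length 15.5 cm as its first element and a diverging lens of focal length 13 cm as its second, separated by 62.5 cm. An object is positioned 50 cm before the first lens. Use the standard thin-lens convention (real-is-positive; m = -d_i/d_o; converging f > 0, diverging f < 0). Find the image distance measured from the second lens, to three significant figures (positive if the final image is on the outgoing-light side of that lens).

-9.81 cm

Lens 1: 1/d_i1 = 1/f_1 - 1/d_o1 = 1/15.5 - 1/50 = 0.04452 cm^-1, so d_i1 = 22.464 cm.
That image sits 40.036 cm in front of the second lens, so d_o2 = 40.036 cm.
Lens 2: 1/d_i2 = 1/f_2 - 1/d_o2 = 1/(-13) - 1/(40.036) = -0.10190 cm^-1, so d_i2 = -9.813 cm.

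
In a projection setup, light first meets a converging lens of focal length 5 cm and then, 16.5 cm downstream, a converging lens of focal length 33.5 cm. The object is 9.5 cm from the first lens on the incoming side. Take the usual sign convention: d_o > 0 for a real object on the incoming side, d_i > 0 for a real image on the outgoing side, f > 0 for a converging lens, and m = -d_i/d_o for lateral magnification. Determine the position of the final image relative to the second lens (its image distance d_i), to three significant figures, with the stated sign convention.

-7.23 cm

Applying the thin-lens equation to the first lens, 1/5 = 1/9.5 + 1/d_i1, which gives d_i1 = 10.556 cm.
That image sits 5.944 cm in front of the second lens, so d_o2 = 5.944 cm.
Applying the thin-lens equation again with f_2 = 33.5 cm and d_o2 = 5.944 cm gives d_i2 = -7.227 cm.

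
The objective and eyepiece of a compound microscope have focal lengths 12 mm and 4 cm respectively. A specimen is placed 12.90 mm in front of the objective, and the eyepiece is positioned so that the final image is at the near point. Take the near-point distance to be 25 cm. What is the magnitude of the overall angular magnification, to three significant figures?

Convert to cm: f_obj = 12 mm = 1.2 cm; d_o = 12.90 mm = 1.29 cm.
Objective: 1/d_i = 1/f_obj - 1/d_o = 1/1.2 - 1/1.29 = 0.05814 cm^-1, so d_i = 17.200 cm.
m_obj = -d_i/d_o = -17.200/1.29 = -13.333.
Eyepiece angular magnification (image at near point): M_eye = 1 + D/f_e = 1 + 25/4 = 7.250.
Overall M = m_obj x M_eye = (-13.333)(7.250) = -96.67.
|M| = 96.67.

96.7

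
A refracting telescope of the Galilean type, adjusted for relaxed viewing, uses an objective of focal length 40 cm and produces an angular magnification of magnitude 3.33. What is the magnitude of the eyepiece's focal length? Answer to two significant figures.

12 cm

|M| = f_obj/|f_eye|, so |f_eye| = f_obj/|M| = 40/3.33 = 12.012 cm.
(The eyepiece is diverging, so its signed focal length is -12.012 cm.)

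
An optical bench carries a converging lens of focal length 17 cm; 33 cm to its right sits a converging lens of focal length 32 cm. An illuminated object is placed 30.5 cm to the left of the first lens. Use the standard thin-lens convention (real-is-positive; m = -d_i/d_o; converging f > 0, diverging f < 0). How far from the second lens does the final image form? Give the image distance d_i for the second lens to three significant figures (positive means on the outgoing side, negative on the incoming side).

Applying the thin-lens equation to the first lens, 1/17 = 1/30.5 + 1/d_i1, which gives d_i1 = 38.407 cm.
This image would form 38.407 cm past lens 1, i.e. 5.407 cm beyond lens 2, so it is a virtual object for lens 2: d_o2 = 33 - 38.407 = -5.407 cm.
Applying the thin-lens equation again with f_2 = 32 cm and d_o2 = -5.407 cm gives d_i2 = 4.626 cm.

4.63 cm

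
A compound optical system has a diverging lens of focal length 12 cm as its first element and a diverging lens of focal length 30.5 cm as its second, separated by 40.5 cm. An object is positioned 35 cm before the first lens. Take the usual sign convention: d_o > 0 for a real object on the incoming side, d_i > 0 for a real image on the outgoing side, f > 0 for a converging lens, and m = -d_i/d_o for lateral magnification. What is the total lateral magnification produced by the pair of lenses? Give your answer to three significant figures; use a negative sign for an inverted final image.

0.0974

Lens 1: 1/d_i1 = 1/f_1 - 1/d_o1 = 1/(-12) - 1/35 = -0.11190 cm^-1, so d_i1 = -8.936 cm.
m_1 = -(-8.936)/35 = 0.2553.
With d_i1 < 0 the first image is virtual and lies on the object side; the object distance for lens 2 is d_o2 = 40.5 - (-8.936) = 49.436 cm.
Lens 2: 1/d_i2 = 1/f_2 - 1/d_o2 = 1/(-30.5) - 1/(49.436) = -0.05301 cm^-1, so d_i2 = -18.863 cm.
m_2 = -(-18.863)/(49.436) = 0.3816.
The system's lateral magnification is m_1 m_2 = (0.2553)(0.3816) = 0.0974.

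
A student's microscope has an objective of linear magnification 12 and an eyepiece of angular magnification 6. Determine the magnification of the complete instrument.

72

The overall magnification of a compound microscope is the product of the objective and eyepiece magnifications:
M = M_obj x M_eye = 12 x 6 = 72.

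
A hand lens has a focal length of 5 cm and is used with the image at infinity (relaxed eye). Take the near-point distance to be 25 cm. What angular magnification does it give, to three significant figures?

5.00

M = D/f = 25/5 = 5.000.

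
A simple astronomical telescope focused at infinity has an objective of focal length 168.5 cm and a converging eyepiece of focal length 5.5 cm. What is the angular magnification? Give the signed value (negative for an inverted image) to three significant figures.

-30.6

M = -f_obj/f_eye = -168.5/(5.5) = -30.636.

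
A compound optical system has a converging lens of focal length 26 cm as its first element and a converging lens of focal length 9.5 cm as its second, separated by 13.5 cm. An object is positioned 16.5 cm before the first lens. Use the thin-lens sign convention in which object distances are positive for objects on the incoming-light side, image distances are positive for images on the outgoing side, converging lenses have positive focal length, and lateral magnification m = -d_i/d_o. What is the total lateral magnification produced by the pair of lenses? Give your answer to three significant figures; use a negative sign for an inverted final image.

-0.529

Applying the thin-lens equation to the first lens, 1/26 = 1/16.5 + 1/d_i1, which gives d_i1 = -45.158 cm.
Its lateral magnification is m_1 = -d_i1/d_o1 = -(-45.158)/16.5 = 2.7368.
With d_i1 < 0 the first image is virtual and lies on the object side; the object distance for lens 2 is d_o2 = 13.5 - (-45.158) = 58.658 cm.
Applying the thin-lens equation again with f_2 = 9.5 cm and d_o2 = 58.658 cm gives d_i2 = 11.336 cm.
m_2 = -(11.336)/(58.658) = -0.1933.
The system's lateral magnification is m_1 m_2 = (2.7368)(-0.1933) = -0.5289.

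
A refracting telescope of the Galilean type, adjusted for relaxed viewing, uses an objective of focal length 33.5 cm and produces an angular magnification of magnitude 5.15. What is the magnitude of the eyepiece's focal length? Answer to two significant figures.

6.5 cm

|M| = f_obj/|f_eye|, so |f_eye| = f_obj/|M| = 33.5/5.15 = 6.505 cm.
(The eyepiece is diverging, so its signed focal length is -6.505 cm.)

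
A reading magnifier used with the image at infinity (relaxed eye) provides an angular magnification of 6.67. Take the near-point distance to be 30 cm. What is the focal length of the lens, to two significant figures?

For the image at infinity, M = D/f.
f = D/M = 30/6.67 = 4.498 cm.

4.5 cm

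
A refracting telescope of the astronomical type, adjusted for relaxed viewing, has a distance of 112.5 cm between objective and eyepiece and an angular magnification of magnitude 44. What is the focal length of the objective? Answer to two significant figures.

In normal adjustment the tube length equals f_obj + f_eye and |M| = f_obj/f_eye.
So f_obj = 44 f_eye and 44 f_eye + f_eye = 112.5 cm, giving f_eye = 112.5/45 = 2.500 cm and f_obj = 110.000 cm.

110 cm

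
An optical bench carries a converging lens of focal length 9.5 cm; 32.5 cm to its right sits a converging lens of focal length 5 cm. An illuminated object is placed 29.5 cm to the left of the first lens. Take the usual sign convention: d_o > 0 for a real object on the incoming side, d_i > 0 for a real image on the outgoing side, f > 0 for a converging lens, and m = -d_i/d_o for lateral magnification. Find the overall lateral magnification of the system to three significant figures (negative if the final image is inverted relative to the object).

0.176

Lens 1: 1/d_i1 = 1/f_1 - 1/d_o1 = 1/9.5 - 1/29.5 = 0.07136 cm^-1, so d_i1 = 14.012 cm.
m_1 = -(14.012)/29.5 = -0.4750.
That image sits 18.488 cm in front of the second lens, so d_o2 = 18.488 cm.
Lens 2: 1/d_i2 = 1/f_2 - 1/d_o2 = 1/5 - 1/(18.488) = 0.14591 cm^-1, so d_i2 = 6.854 cm.
m_2 = -(6.854)/(18.488) = -0.3707.
Total m = m_1 x m_2 = (-0.4750)(-0.3707) = 0.1761.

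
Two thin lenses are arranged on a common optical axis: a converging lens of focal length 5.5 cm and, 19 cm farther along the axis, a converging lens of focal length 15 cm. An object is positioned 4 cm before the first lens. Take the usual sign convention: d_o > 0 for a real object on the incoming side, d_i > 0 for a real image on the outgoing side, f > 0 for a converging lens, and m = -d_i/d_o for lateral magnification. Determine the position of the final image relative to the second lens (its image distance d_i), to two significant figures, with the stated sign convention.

27 cm

Lens 1: 1/d_i1 = 1/f_1 - 1/d_o1 = 1/5.5 - 1/4 = -0.06818 cm^-1, so d_i1 = -14.667 cm.
With d_i1 < 0 the first image is virtual and lies on the object side; the object distance for lens 2 is d_o2 = 19 - (-14.667) = 33.667 cm.
Lens 2: 1/d_i2 = 1/f_2 - 1/d_o2 = 1/15 - 1/(33.667) = 0.03696 cm^-1, so d_i2 = 27.054 cm.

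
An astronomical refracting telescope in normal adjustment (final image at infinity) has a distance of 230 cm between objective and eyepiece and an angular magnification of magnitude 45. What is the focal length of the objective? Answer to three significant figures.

225 cm

In normal adjustment the tube length equals f_obj + f_eye and |M| = f_obj/f_eye.
So f_obj = 45 f_eye and 45 f_eye + f_eye = 230 cm, giving f_eye = 230/46 = 5.000 cm and f_obj = 225.000 cm.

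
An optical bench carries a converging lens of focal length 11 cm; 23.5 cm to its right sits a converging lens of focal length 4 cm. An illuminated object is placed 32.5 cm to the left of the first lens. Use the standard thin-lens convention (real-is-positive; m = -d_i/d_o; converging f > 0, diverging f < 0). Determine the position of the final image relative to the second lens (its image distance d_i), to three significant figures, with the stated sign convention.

Applying the thin-lens equation to the first lens, 1/11 = 1/32.5 + 1/d_i1, which gives d_i1 = 16.628 cm.
The intermediate image is 16.628 cm to the right of lens 1, so d_o2 = L - d_i1 = 23.5 - 16.628 = 6.872 cm.
Applying the thin-lens equation again with f_2 = 4 cm and d_o2 = 6.872 cm gives d_i2 = 9.571 cm.

9.57 cm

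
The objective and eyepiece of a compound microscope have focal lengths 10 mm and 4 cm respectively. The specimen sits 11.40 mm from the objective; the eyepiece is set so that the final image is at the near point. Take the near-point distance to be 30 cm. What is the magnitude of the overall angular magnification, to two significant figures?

Convert to cm: f_obj = 10 mm = 1 cm; d_o = 11.40 mm = 1.14 cm.
Objective: 1/d_i = 1/f_obj - 1/d_o = 1/1 - 1/1.14 = 0.12281 cm^-1, so d_i = 8.143 cm.
m_obj = -d_i/d_o = -8.143/1.14 = -7.143.
Eyepiece angular magnification (image at near point): M_eye = 1 + D/f_e = 1 + 30/4 = 8.500.
Overall M = m_obj x M_eye = (-7.143)(8.500) = -60.71.
|M| = 60.71.

61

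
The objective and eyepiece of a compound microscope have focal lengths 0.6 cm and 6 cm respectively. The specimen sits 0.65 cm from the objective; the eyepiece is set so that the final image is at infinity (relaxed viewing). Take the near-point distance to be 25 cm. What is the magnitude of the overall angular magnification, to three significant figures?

Objective: 1/d_i = 1/f_obj - 1/d_o = 1/0.6 - 1/0.65 = 0.12821 cm^-1, so d_i = 7.800 cm.
m_obj = -d_i/d_o = -7.800/0.65 = -12.000.
Eyepiece angular magnification (image at infinity): M_eye = D/f_e = 25/6 = 4.167.
Overall M = m_obj x M_eye = (-12.000)(4.167) = -50.00.
|M| = 50.00.

50.0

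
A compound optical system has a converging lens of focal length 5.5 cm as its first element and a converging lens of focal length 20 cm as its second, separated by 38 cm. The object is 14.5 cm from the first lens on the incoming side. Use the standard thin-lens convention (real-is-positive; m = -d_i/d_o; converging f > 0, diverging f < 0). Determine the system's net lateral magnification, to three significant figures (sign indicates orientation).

Lens 1: 1/d_i1 = 1/f_1 - 1/d_o1 = 1/5.5 - 1/14.5 = 0.11285 cm^-1, so d_i1 = 8.861 cm.
m_1 = -(8.861)/14.5 = -0.6111.
Object distance for lens 2: d_o2 = 38 - 8.861 = 29.139 cm.
Lens 2: 1/d_i2 = 1/f_2 - 1/d_o2 = 1/20 - 1/(29.139) = 0.01568 cm^-1, so d_i2 = 63.769 cm.
m_2 = -(63.769)/(29.139) = -2.1884.
Overall magnification: m = m_1 m_2 = 1.3374.

1.34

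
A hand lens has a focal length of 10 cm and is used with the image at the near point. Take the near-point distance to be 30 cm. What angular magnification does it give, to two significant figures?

M = 1 + D/f = 1 + 30/10 = 4.000.

4.0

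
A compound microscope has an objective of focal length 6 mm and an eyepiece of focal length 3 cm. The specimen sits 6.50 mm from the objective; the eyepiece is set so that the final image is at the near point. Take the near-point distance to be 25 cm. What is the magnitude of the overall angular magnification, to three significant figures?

112

Convert to cm: f_obj = 6 mm = 0.6 cm; d_o = 6.50 mm = 0.65 cm.
Objective: 1/d_i = 1/f_obj - 1/d_o = 1/0.6 - 1/0.65 = 0.12821 cm^-1, so d_i = 7.800 cm.
m_obj = -d_i/d_o = -7.800/0.65 = -12.000.
Eyepiece angular magnification (image at near point): M_eye = 1 + D/f_e = 1 + 25/3 = 9.333.
Overall M = m_obj x M_eye = (-12.000)(9.333) = -112.00.
|M| = 112.00.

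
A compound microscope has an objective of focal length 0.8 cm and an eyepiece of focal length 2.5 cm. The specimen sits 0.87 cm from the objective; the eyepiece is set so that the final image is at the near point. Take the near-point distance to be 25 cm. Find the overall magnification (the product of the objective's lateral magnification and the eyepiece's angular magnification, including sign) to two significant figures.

-130

Objective: 1/d_i = 1/f_obj - 1/d_o = 1/0.8 - 1/0.87 = 0.10057 cm^-1, so d_i = 9.943 cm.
m_obj = -d_i/d_o = -9.943/0.87 = -11.429.
Eyepiece angular magnification (image at near point): M_eye = 1 + D/f_e = 1 + 25/2.5 = 11.000.
Overall M = m_obj x M_eye = (-11.429)(11.000) = -125.71.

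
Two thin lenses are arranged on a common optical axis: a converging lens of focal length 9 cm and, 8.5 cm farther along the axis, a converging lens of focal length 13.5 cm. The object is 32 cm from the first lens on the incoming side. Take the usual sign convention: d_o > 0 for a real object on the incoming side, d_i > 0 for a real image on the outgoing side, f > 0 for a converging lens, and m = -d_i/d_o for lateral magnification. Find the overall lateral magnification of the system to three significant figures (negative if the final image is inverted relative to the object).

-0.301

Lens 1: 1/d_i1 = 1/f_1 - 1/d_o1 = 1/9 - 1/32 = 0.07986 cm^-1, so d_i1 = 12.522 cm.
m_1 = -(12.522)/32 = -0.3913.
This image would form 12.522 cm past lens 1, i.e. 4.022 cm beyond lens 2, so it is a virtual object for lens 2: d_o2 = 8.5 - 12.522 = -4.022 cm.
Lens 2: 1/d_i2 = 1/f_2 - 1/d_o2 = 1/13.5 - 1/(-4.022) = 0.32272 cm^-1, so d_i2 = 3.099 cm.
m_2 = -(3.099)/(-4.022) = 0.7705.
Total m = m_1 x m_2 = (-0.3913)(0.7705) = -0.3015.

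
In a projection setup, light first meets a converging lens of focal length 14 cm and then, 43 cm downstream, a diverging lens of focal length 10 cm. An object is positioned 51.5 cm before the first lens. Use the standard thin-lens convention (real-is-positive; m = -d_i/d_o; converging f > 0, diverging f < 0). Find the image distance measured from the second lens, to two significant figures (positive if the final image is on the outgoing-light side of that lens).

First lens: d_i1 = 1/(1/14 - 1/51.5) = 19.227 cm.
The intermediate image is 19.227 cm to the right of lens 1, so d_o2 = L - d_i1 = 43 - 19.227 = 23.773 cm.
Second lens: d_i2 = 1/(1/(-10) - 1/(23.773)) = -7.039 cm.

-7.0 cm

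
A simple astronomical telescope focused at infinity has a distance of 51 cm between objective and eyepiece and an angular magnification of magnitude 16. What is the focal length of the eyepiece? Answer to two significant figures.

In normal adjustment the tube length equals f_obj + f_eye and |M| = f_obj/f_eye.
So f_obj = 16 f_eye and 16 f_eye + f_eye = 51 cm, giving f_eye = 51/17 = 3.000 cm and f_obj = 48.000 cm.

3.0 cm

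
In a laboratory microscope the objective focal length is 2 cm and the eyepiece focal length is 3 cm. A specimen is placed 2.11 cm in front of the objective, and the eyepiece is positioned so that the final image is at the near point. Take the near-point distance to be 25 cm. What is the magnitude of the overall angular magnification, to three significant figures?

170

Objective: 1/d_i = 1/f_obj - 1/d_o = 1/2 - 1/2.11 = 0.02607 cm^-1, so d_i = 38.364 cm.
m_obj = -d_i/d_o = -38.364/2.11 = -18.182.
Eyepiece angular magnification (image at near point): M_eye = 1 + D/f_e = 1 + 25/3 = 9.333.
Overall M = m_obj x M_eye = (-18.182)(9.333) = -169.70.
|M| = 169.70.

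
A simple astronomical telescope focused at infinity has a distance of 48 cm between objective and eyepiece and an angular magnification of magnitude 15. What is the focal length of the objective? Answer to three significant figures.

45.0 cm

In normal adjustment the tube length equals f_obj + f_eye and |M| = f_obj/f_eye.
So f_obj = 15 f_eye and 15 f_eye + f_eye = 48 cm, giving f_eye = 48/16 = 3.000 cm and f_obj = 45.000 cm.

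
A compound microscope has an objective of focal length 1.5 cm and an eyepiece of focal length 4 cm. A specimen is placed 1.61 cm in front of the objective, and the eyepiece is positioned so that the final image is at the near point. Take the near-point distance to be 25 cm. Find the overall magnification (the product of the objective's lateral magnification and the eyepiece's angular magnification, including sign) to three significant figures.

-98.9

Objective: 1/d_i = 1/f_obj - 1/d_o = 1/1.5 - 1/1.61 = 0.04555 cm^-1, so d_i = 21.955 cm.
m_obj = -d_i/d_o = -21.955/1.61 = -13.636.
Eyepiece angular magnification (image at near point): M_eye = 1 + D/f_e = 1 + 25/4 = 7.250.
Overall M = m_obj x M_eye = (-13.636)(7.250) = -98.86.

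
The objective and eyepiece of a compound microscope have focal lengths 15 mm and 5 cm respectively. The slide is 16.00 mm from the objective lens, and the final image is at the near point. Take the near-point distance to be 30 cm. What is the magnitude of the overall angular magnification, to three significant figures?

105

Convert to cm: f_obj = 15 mm = 1.5 cm; d_o = 16.00 mm = 1.60 cm.
Objective: 1/d_i = 1/f_obj - 1/d_o = 1/1.5 - 1/1.60 = 0.04167 cm^-1, so d_i = 24.000 cm.
m_obj = -d_i/d_o = -24.000/1.60 = -15.000.
Eyepiece angular magnification (image at near point): M_eye = 1 + D/f_e = 1 + 30/5 = 7.000.
Overall M = m_obj x M_eye = (-15.000)(7.000) = -105.00.
|M| = 105.00.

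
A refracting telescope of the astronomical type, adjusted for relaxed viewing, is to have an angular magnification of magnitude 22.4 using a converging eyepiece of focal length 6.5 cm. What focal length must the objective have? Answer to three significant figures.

146 cm

|M| = f_obj/|f_eye|, so f_obj = |M| x |f_eye| = 22.4 x 6.5 = 145.600 cm.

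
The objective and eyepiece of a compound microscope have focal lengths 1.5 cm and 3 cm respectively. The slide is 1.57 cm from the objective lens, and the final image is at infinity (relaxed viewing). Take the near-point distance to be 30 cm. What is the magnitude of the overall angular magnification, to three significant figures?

Objective: 1/d_i = 1/f_obj - 1/d_o = 1/1.5 - 1/1.57 = 0.02972 cm^-1, so d_i = 33.643 cm.
m_obj = -d_i/d_o = -33.643/1.57 = -21.429.
Eyepiece angular magnification (image at infinity): M_eye = D/f_e = 30/3 = 10.000.
Overall M = m_obj x M_eye = (-21.429)(10.000) = -214.29.
|M| = 214.29.

214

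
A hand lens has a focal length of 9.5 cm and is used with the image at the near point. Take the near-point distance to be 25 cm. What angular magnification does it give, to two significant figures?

3.6

M = 1 + D/f = 1 + 25/9.5 = 3.632.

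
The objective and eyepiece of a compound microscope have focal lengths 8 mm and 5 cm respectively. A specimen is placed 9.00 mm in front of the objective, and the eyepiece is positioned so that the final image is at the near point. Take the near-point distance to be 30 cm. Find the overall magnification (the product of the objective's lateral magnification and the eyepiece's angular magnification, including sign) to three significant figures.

-56.0

Convert to cm: f_obj = 8 mm = 0.8 cm; d_o = 9.00 mm = 0.90 cm.
Objective: 1/d_i = 1/f_obj - 1/d_o = 1/0.8 - 1/0.90 = 0.13889 cm^-1, so d_i = 7.200 cm.
m_obj = -d_i/d_o = -7.200/0.90 = -8.000.
Eyepiece angular magnification (image at near point): M_eye = 1 + D/f_e = 1 + 30/5 = 7.000.
Overall M = m_obj x M_eye = (-8.000)(7.000) = -56.00.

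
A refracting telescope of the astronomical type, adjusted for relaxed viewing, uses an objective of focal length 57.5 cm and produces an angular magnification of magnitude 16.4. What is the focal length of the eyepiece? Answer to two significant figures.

3.5 cm

|M| = f_obj/f_eye, so f_eye = f_obj/|M| = 57.5/16.4 = 3.506 cm.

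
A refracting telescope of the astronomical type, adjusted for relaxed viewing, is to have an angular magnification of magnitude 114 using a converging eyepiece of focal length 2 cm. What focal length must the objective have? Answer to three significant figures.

|M| = f_obj/|f_eye|, so f_obj = |M| x |f_eye| = 114.0 x 2 = 228.000 cm.

228 cm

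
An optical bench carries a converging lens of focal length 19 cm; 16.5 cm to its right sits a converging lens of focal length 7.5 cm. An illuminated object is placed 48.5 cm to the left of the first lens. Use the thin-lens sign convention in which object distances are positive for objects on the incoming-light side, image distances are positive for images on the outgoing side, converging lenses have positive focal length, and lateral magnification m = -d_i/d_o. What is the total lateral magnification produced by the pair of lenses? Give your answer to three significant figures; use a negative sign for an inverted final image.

Applying the thin-lens equation to the first lens, 1/19 = 1/48.5 + 1/d_i1, which gives d_i1 = 31.237 cm.
Its lateral magnification is m_1 = -d_i1/d_o1 = -(31.237)/48.5 = -0.6441.
Since 31.237 cm > 16.5 cm, the first image lies past the second lens and serves as a virtual object: d_o2 = L - d_i1 = -14.737 cm.
Applying the thin-lens equation again with f_2 = 7.5 cm and d_o2 = -14.737 cm gives d_i2 = 4.970 cm.
m_2 = -(4.970)/(-14.737) = 0.3373.
The system's lateral magnification is m_1 m_2 = (-0.6441)(0.3373) = -0.2172.

-0.217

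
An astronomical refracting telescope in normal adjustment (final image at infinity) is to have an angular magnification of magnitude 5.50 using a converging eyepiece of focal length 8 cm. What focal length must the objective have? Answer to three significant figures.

44.0 cm

|M| = f_obj/|f_eye|, so f_obj = |M| x |f_eye| = 5.5 x 8 = 44.000 cm.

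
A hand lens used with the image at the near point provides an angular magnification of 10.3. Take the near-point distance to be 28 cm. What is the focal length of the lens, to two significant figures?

For the image at the near point, M = 1 + D/f.
f = D/(M - 1) = 28/(10.3 - 1) = 3.011 cm.

3.0 cm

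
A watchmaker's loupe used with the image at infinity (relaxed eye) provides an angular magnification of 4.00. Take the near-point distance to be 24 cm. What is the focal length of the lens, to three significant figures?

For the image at infinity, M = D/f.
f = D/M = 24/4.0 = 6.000 cm.

6.00 cm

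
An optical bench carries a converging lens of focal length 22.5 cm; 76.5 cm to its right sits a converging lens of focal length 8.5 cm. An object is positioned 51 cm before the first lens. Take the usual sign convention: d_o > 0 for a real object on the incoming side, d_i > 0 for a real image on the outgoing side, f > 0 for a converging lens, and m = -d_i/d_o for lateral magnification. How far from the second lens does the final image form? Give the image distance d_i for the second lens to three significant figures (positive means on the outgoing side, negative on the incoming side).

11.1 cm

First lens: d_i1 = 1/(1/22.5 - 1/51) = 40.263 cm.
The intermediate image is 40.263 cm to the right of lens 1, so d_o2 = L - d_i1 = 76.5 - 40.263 = 36.237 cm.
Second lens: d_i2 = 1/(1/8.5 - 1/(36.237)) = 11.105 cm.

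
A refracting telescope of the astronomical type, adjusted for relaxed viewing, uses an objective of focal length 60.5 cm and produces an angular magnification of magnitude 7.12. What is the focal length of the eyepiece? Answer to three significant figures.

|M| = f_obj/f_eye, so f_eye = f_obj/|M| = 60.5/7.12 = 8.497 cm.

8.50 cm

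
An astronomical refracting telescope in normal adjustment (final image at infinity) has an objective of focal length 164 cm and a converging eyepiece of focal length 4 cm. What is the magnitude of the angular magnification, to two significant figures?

|M| = f_obj/|f_eye| = 164/4 = 41.000.

41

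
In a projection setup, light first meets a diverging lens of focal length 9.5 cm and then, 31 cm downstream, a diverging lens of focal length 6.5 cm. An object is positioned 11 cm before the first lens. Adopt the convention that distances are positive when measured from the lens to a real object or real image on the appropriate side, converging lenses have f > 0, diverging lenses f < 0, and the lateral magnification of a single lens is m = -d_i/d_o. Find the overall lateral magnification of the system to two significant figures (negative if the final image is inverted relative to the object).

First lens: d_i1 = 1/(1/(-9.5) - 1/11) = -5.098 cm.
m_1 = -(-5.098)/11 = 0.4634.
The intermediate image is virtual, 5.098 cm to the left of lens 1, so d_o2 = L - d_i1 = 31 - (-5.098) = 36.098 cm.
Second lens: d_i2 = 1/(1/(-6.5) - 1/(36.098)) = -5.508 cm.
m_2 = -(-5.508)/(36.098) = 0.1526.
Total m = m_1 x m_2 = (0.4634)(0.1526) = 0.0707.

0.071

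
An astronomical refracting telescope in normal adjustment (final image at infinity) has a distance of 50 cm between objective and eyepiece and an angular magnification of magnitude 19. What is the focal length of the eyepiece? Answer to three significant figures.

2.50 cm

In normal adjustment the tube length equals f_obj + f_eye and |M| = f_obj/f_eye.
So f_obj = 19 f_eye and 19 f_eye + f_eye = 50 cm, giving f_eye = 50/20 = 2.500 cm and f_obj = 47.500 cm.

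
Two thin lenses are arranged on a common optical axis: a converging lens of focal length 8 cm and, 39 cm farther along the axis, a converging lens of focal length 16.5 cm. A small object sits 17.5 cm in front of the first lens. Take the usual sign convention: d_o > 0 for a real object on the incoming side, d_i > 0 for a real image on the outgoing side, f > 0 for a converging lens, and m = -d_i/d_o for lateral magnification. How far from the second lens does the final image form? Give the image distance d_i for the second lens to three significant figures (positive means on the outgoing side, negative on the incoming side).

51.6 cm

Lens 1: 1/d_i1 = 1/f_1 - 1/d_o1 = 1/8 - 1/17.5 = 0.06786 cm^-1, so d_i1 = 14.737 cm.
The intermediate image is 14.737 cm to the right of lens 1, so d_o2 = L - d_i1 = 39 - 14.737 = 24.263 cm.
Lens 2: 1/d_i2 = 1/f_2 - 1/d_o2 = 1/16.5 - 1/(24.263) = 0.01939 cm^-1, so d_i2 = 51.569 cm.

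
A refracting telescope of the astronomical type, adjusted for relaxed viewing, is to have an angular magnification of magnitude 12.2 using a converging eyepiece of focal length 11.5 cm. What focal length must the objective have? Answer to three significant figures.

|M| = f_obj/|f_eye|, so f_obj = |M| x |f_eye| = 12.2 x 11.5 = 140.300 cm.

140 cm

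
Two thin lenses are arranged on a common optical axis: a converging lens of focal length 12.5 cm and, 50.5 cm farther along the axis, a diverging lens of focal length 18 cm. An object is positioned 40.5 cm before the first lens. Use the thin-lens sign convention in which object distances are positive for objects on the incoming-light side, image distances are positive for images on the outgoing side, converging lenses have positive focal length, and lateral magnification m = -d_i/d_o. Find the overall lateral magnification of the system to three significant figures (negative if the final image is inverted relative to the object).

Applying the thin-lens equation to the first lens, 1/12.5 = 1/40.5 + 1/d_i1, which gives d_i1 = 18.080 cm.
Its lateral magnification is m_1 = -d_i1/d_o1 = -(18.080)/40.5 = -0.4464.
The intermediate image is 18.080 cm to the right of lens 1, so d_o2 = L - d_i1 = 50.5 - 18.080 = 32.420 cm.
Applying the thin-lens equation again with f_2 = -18 cm and d_o2 = 32.420 cm gives d_i2 = -11.574 cm.
m_2 = -(-11.574)/(32.420) = 0.3570.
Total m = m_1 x m_2 = (-0.4464)(0.3570) = -0.1594.

-0.159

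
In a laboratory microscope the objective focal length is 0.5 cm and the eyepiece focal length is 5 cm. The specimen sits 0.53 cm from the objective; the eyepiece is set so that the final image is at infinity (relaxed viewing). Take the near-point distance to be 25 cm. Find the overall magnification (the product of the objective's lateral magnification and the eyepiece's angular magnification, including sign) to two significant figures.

-83

Objective: 1/d_i = 1/f_obj - 1/d_o = 1/0.5 - 1/0.53 = 0.11321 cm^-1, so d_i = 8.833 cm.
m_obj = -d_i/d_o = -8.833/0.53 = -16.667.
Eyepiece angular magnification (image at infinity): M_eye = D/f_e = 25/5 = 5.000.
Overall M = m_obj x M_eye = (-16.667)(5.000) = -83.33.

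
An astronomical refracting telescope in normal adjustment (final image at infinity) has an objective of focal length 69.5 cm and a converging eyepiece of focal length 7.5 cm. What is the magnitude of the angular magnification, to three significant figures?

|M| = f_obj/|f_eye| = 69.5/7.5 = 9.267.

9.27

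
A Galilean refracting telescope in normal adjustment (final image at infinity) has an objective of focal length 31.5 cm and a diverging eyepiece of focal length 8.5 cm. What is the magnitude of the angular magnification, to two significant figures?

3.7

|M| = f_obj/|f_eye| = 31.5/8.5 = 3.706.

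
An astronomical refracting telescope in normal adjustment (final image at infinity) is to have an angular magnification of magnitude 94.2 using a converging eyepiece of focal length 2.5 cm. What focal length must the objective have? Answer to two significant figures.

240 cm

|M| = f_obj/|f_eye|, so f_obj = |M| x |f_eye| = 94.2 x 2.5 = 235.500 cm.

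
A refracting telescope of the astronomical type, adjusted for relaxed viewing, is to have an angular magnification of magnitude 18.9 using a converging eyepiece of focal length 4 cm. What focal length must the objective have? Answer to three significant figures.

|M| = f_obj/|f_eye|, so f_obj = |M| x |f_eye| = 18.9 x 4 = 75.600 cm.

75.6 cm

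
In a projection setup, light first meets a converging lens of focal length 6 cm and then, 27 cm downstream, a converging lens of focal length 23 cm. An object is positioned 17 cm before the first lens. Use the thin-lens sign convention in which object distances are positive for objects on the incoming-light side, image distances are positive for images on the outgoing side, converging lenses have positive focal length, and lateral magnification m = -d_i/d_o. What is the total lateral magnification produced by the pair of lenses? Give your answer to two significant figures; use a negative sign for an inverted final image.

-2.4

Applying the thin-lens equation to the first lens, 1/6 = 1/17 + 1/d_i1, which gives d_i1 = 9.273 cm.
Its lateral magnification is m_1 = -d_i1/d_o1 = -(9.273)/17 = -0.5455.
The intermediate image is 9.273 cm to the right of lens 1, so d_o2 = L - d_i1 = 27 - 9.273 = 17.727 cm.
Applying the thin-lens equation again with f_2 = 23 cm and d_o2 = 17.727 cm gives d_i2 = -77.328 cm.
m_2 = -(-77.328)/(17.727) = 4.3621.
Total m = m_1 x m_2 = (-0.5455)(4.3621) = -2.3793.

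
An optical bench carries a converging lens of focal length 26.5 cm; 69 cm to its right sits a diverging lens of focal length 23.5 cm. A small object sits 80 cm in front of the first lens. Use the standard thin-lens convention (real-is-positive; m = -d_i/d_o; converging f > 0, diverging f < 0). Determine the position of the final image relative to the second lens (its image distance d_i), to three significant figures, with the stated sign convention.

Lens 1: 1/d_i1 = 1/f_1 - 1/d_o1 = 1/26.5 - 1/80 = 0.02524 cm^-1, so d_i1 = 39.626 cm.
That image sits 29.374 cm in front of the second lens, so d_o2 = 29.374 cm.
Lens 2: 1/d_i2 = 1/f_2 - 1/d_o2 = 1/(-23.5) - 1/(29.374) = -0.07660 cm^-1, so d_i2 = -13.055 cm.

-13.1 cm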